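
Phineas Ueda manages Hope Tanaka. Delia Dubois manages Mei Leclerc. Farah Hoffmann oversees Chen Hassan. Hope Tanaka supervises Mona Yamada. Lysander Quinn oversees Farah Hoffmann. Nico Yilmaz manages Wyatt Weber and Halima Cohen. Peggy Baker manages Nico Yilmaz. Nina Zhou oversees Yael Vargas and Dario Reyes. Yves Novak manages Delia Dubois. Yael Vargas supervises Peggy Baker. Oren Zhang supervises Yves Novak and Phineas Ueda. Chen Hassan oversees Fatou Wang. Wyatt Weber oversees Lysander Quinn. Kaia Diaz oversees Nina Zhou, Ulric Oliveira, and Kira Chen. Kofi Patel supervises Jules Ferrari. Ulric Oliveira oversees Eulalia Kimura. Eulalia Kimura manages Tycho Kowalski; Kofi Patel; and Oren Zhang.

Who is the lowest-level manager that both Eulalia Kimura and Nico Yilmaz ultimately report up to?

Kaia Diaz

Eulalia Kimura's chain of managers is Ulric Oliveira, Kaia Diaz. Nico Yilmaz's chain of managers is Peggy Baker, Yael Vargas, Nina Zhou, Kaia Diaz. The first manager that appears in both chains is Kaia Diaz.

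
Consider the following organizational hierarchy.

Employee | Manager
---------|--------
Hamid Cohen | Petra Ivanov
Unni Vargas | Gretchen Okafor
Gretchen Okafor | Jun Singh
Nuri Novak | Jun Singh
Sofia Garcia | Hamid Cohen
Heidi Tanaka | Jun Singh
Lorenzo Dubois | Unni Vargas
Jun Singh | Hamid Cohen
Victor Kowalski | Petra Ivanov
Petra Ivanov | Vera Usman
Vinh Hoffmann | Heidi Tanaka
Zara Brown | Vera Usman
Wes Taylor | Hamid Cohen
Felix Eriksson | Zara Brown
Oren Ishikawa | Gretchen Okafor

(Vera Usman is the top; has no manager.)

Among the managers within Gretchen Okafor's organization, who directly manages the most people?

Direct-report counts within Gretchen Okafor's organization: Gretchen Okafor has 2; Unni Vargas has 1. The largest is 2, held by Gretchen Okafor.

Gretchen Okafor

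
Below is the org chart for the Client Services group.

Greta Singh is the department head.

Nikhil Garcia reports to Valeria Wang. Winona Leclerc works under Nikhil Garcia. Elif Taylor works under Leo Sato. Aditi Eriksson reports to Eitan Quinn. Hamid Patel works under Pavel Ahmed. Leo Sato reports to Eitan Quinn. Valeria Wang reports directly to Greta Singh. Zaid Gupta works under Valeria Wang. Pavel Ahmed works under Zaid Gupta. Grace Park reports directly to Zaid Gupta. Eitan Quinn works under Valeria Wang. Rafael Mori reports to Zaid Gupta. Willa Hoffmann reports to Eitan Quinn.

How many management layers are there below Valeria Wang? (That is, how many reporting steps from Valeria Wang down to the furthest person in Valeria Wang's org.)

The longest chain under Valeria Wang runs Valeria Wang → Zaid Gupta → Pavel Ahmed → Hamid Patel, which is 3 levels below Valeria Wang.

3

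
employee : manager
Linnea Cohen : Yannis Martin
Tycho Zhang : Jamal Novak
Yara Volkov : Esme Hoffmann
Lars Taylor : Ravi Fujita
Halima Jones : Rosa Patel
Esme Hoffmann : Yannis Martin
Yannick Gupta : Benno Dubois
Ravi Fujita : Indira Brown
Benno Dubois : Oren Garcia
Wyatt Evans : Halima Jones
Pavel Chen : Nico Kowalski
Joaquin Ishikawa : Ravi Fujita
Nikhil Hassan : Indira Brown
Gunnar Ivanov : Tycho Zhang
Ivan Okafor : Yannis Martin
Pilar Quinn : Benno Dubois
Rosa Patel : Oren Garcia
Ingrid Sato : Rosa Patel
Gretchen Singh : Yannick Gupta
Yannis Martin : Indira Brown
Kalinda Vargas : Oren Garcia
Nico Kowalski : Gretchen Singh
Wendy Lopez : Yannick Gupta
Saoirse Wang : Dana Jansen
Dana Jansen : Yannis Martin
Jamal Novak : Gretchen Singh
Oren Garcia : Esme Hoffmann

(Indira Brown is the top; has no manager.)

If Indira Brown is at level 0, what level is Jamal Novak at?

Chain from Jamal Novak up to Indira Brown: Jamal Novak → Gretchen Singh → Yannick Gupta → Benno Dubois → Oren Garcia → Esme Hoffmann → Yannis Martin → Indira Brown. That is 7 steps up, so Jamal Novak is 7 levels below Indira Brown.

7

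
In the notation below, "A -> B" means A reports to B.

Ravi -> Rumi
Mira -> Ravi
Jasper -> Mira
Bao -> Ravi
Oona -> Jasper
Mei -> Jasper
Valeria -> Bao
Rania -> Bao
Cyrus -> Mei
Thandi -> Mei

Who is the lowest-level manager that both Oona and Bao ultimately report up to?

Oona's chain of managers is Jasper, Mira, Ravi, Rumi. Bao's chain of managers is Ravi, Rumi. The first manager that appears in both chains is Ravi.

Ravi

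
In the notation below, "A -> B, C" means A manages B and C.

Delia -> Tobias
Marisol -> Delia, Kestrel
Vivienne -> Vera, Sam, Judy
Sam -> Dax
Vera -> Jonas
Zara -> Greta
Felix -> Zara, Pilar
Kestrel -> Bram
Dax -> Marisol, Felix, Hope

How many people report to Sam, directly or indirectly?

11

Sam directly manages Dax. Under Dax: Hope, Felix, Pilar, Zara, Greta, Marisol, Kestrel, Bram, Delia, Tobias (10). That's 11 in total.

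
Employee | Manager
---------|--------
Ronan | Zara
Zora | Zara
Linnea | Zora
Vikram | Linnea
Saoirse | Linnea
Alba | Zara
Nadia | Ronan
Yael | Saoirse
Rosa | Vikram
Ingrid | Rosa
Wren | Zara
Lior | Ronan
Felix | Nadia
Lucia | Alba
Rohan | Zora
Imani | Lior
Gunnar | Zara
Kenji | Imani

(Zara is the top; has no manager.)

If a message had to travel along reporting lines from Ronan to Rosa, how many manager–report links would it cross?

Ronan is 1 level below Zara, and Rosa is 4 levels below Zara (their lowest common manager). The shortest path runs up from Ronan to Zara and back down to Rosa: 1 + 4 = 5 links.

5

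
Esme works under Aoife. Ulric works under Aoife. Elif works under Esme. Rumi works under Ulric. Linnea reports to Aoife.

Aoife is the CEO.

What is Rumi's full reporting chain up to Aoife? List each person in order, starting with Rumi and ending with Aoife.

Rumi -> Ulric -> Aoife

Rumi reports to Ulric. Ulric reports to Aoife. Aoife is at the top.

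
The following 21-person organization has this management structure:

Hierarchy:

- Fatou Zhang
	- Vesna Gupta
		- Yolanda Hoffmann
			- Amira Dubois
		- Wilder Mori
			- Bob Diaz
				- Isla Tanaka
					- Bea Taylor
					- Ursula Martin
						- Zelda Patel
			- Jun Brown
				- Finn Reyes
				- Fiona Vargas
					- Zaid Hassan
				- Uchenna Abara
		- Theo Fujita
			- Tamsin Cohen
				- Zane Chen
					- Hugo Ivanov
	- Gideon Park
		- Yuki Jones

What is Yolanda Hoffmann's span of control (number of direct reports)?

1

Yolanda Hoffmann directly manages Amira Dubois. That is 1 direct report.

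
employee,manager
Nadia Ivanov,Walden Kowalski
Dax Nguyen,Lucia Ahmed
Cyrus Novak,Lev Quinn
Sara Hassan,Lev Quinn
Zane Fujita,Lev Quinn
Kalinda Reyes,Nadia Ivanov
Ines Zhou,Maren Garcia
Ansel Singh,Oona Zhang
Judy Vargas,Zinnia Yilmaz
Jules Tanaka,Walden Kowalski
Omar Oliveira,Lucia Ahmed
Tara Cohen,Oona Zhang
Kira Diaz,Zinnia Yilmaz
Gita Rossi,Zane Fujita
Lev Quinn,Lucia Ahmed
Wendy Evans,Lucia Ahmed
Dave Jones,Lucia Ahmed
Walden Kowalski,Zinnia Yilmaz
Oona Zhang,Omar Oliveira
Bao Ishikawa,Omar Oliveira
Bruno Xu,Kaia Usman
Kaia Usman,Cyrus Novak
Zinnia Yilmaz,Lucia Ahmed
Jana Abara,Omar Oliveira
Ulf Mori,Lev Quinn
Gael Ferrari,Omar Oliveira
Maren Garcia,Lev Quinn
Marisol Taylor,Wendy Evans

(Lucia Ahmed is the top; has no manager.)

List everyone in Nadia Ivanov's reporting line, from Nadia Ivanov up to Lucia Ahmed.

Nadia Ivanov reports to Walden Kowalski. Walden Kowalski reports to Zinnia Yilmaz. Zinnia Yilmaz reports to Lucia Ahmed. Lucia Ahmed is at the top.

Nadia Ivanov -> Walden Kowalski -> Zinnia Yilmaz -> Lucia Ahmed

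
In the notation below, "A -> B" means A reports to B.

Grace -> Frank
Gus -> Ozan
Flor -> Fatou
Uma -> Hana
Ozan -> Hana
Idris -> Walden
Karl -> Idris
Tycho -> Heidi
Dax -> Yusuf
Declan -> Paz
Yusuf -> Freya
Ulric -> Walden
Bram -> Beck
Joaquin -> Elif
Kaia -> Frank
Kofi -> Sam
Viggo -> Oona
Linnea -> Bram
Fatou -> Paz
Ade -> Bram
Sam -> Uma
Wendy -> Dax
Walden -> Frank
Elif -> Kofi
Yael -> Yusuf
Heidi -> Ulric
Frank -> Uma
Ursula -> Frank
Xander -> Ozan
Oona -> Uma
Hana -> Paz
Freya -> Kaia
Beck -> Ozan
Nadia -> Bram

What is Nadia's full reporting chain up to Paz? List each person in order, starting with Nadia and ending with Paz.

Nadia -> Bram -> Beck -> Ozan -> Hana -> Paz

Nadia reports to Bram. Bram reports to Beck. Beck reports to Ozan. Ozan reports to Hana. Hana reports to Paz. Paz is at the top.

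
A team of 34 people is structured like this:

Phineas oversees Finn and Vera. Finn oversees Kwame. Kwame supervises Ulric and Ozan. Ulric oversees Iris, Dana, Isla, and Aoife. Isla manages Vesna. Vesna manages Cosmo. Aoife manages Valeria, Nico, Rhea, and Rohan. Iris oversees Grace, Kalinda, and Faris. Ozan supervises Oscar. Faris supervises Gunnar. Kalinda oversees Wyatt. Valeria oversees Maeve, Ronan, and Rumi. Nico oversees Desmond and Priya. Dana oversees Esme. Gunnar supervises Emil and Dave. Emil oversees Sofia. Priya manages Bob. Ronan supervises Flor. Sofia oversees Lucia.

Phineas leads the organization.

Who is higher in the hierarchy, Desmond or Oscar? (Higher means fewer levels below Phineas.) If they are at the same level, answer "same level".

Oscar

Desmond is 6 levels below Phineas; Oscar is 4. Oscar is higher.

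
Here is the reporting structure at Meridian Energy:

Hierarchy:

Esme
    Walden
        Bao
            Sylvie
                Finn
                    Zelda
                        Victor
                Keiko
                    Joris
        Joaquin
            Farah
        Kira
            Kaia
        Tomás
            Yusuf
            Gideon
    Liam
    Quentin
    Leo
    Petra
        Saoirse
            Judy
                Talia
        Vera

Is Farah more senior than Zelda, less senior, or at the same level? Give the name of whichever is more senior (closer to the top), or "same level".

Farah is 3 levels below Esme; Zelda is 5. Farah is higher.

Farah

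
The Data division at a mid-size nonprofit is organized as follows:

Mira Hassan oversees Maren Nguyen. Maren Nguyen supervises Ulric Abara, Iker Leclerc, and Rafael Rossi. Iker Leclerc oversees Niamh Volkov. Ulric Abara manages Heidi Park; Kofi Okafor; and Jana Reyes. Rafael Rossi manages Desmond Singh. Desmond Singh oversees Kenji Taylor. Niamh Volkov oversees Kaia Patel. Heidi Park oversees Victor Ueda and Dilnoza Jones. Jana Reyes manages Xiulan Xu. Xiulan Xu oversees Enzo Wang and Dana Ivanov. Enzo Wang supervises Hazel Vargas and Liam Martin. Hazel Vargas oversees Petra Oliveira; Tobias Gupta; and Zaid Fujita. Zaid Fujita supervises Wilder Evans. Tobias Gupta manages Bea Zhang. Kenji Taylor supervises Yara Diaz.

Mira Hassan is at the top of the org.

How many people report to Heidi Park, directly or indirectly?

2

Heidi Park directly manages Victor Ueda, Dilnoza Jones. Victor Ueda has no reports. Dilnoza Jones has no reports. So Heidi Park's organization is 2 direct reports plus everyone under them: 1 + 1 = 2.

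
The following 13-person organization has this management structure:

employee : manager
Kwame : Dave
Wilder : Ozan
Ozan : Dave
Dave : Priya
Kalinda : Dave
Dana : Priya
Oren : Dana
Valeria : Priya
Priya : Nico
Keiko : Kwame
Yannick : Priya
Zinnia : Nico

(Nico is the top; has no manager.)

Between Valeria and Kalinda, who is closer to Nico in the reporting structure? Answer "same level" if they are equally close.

Valeria

Valeria is 2 levels below Nico; Kalinda is 3. Valeria is higher.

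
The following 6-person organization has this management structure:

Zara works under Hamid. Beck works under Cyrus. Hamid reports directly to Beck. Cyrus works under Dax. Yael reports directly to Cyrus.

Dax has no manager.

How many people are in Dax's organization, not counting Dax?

Dax directly manages Cyrus. Under Cyrus: Yael, Beck, Hamid, Zara (4). That's 5 in total.

5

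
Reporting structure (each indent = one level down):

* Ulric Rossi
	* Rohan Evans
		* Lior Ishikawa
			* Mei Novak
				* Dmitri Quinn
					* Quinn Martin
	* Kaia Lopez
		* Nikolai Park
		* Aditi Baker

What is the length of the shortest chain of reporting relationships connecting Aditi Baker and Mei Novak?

5

Aditi Baker is 2 levels below Ulric Rossi, and Mei Novak is 3 levels below Ulric Rossi (their lowest common manager). The shortest path runs up from Aditi Baker to Ulric Rossi and back down to Mei Novak: 2 + 3 = 5 links.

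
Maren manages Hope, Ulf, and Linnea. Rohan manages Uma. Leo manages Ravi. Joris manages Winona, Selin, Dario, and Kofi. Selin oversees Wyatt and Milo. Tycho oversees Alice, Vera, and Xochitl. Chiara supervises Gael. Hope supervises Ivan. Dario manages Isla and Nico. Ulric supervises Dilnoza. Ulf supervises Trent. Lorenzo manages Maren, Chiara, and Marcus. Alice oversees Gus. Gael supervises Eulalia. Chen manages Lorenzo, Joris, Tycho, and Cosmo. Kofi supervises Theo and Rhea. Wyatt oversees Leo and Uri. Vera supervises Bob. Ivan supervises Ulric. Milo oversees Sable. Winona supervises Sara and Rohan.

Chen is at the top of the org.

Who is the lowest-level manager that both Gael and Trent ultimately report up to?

Gael's chain of managers is Chiara, Lorenzo, Chen. Trent's chain of managers is Ulf, Maren, Lorenzo, Chen. The first manager that appears in both chains is Lorenzo.

Lorenzo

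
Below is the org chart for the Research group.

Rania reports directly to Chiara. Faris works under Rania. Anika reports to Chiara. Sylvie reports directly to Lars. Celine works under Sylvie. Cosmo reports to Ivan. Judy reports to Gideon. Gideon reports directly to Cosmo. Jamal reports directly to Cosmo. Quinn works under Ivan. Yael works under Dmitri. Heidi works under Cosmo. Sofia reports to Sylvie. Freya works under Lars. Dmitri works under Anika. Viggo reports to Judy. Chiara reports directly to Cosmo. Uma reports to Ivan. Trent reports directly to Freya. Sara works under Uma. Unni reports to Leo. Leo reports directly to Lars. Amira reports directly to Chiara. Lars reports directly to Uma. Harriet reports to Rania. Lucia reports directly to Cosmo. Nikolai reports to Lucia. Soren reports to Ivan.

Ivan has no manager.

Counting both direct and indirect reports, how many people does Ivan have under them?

Ivan directly manages Cosmo, Uma, Soren, Quinn. Under Cosmo: Gideon, Judy, Viggo, Heidi, Lucia, Nikolai, Jamal, Chiara, Anika, Dmitri, Yael, Rania, Harriet, Faris, Amira (15). Under Uma: Sara, Lars, Freya, Trent, Leo, Unni, Sylvie, Celine, Sofia (9). Soren has no reports. Quinn has no reports. So Ivan's organization is 4 direct reports plus everyone under them: 16 + 10 + 1 + 1 = 28.

28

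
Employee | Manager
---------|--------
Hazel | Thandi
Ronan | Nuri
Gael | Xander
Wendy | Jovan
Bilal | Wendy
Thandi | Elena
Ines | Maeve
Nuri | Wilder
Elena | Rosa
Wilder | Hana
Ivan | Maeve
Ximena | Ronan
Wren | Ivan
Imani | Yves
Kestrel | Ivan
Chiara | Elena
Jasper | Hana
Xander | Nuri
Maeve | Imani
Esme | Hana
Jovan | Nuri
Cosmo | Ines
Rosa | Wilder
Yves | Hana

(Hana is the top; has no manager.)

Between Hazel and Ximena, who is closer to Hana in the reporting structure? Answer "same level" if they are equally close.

Ximena

Hazel is 5 levels below Hana; Ximena is 4. Ximena is higher.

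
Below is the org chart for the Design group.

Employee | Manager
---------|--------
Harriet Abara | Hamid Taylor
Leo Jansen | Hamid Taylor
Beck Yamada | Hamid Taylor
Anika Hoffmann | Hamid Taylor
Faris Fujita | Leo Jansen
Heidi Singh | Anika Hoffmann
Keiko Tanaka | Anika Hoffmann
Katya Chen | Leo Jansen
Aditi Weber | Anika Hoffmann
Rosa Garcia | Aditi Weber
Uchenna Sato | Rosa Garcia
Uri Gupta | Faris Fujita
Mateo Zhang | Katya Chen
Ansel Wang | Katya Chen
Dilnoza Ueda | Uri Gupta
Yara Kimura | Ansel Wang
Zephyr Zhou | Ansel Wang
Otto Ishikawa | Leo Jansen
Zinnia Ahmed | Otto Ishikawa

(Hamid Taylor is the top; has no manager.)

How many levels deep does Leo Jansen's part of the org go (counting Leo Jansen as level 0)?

3

The longest chain under Leo Jansen runs Leo Jansen → Katya Chen → Ansel Wang → Zephyr Zhou, which is 3 levels below Leo Jansen.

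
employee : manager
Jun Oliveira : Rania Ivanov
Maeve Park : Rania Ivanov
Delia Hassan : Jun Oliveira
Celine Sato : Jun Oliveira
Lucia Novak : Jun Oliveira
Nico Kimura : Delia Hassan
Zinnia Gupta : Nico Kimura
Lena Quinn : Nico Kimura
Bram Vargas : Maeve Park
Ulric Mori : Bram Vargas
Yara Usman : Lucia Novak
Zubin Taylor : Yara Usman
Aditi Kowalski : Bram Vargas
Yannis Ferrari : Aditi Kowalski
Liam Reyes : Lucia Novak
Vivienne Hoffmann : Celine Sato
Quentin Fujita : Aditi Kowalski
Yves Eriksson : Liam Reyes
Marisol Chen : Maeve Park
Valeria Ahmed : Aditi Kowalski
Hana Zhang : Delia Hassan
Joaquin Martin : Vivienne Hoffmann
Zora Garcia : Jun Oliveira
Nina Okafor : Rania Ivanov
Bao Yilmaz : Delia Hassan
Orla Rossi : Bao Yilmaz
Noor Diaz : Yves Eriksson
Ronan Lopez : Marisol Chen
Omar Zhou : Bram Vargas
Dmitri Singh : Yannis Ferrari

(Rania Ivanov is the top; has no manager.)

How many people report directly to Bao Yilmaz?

1

Bao Yilmaz directly manages Orla Rossi. That is 1 direct report.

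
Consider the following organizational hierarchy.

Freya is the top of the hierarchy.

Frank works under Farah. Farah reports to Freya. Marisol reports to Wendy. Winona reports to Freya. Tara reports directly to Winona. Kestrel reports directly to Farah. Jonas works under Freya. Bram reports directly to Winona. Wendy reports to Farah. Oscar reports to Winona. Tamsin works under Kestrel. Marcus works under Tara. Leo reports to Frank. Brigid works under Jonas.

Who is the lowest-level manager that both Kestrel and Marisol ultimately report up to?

Kestrel's chain of managers is Farah, Freya. Marisol's chain of managers is Wendy, Farah, Freya. The first manager that appears in both chains is Farah.

Farah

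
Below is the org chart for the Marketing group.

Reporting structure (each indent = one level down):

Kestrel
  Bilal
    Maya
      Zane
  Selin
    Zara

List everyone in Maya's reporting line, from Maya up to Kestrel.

Maya reports to Bilal. Bilal reports to Kestrel. Kestrel is at the top.

Maya -> Bilal -> Kestrel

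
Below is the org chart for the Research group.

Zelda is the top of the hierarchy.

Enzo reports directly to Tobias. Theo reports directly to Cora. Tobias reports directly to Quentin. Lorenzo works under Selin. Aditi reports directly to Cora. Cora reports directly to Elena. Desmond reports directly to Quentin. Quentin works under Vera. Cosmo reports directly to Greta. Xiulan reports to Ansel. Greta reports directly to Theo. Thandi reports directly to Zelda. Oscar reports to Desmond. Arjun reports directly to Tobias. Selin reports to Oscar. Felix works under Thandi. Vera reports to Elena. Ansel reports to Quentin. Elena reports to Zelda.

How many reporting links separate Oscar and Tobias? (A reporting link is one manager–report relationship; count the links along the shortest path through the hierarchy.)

3

Oscar is 2 levels below Quentin, and Tobias is 1 level below Quentin (their lowest common manager). The shortest path runs up from Oscar to Quentin and back down to Tobias: 2 + 1 = 3 links.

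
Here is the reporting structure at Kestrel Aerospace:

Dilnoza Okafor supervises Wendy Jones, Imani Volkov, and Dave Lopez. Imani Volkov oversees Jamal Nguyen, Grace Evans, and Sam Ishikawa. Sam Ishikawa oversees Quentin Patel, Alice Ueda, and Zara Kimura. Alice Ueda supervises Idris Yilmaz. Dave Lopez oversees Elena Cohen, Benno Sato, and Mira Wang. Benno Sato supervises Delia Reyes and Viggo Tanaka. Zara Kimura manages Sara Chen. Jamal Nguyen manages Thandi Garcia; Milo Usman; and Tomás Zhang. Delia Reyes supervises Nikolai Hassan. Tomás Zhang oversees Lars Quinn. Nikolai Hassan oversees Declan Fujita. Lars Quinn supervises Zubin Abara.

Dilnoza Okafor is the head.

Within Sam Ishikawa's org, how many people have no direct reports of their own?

The people in Sam Ishikawa's organization with no one reporting to them are Sara Chen, Idris Yilmaz, Quentin Patel. That is 3.

3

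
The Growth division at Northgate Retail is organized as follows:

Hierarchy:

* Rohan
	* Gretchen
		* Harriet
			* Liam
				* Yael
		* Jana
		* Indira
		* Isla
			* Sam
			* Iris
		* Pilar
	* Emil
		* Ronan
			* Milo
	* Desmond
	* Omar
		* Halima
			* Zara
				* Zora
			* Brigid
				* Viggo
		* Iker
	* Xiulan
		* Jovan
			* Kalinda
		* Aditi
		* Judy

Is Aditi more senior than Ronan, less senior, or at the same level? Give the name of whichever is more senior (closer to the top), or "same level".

same level

Both Aditi and Ronan are 2 levels below Rohan.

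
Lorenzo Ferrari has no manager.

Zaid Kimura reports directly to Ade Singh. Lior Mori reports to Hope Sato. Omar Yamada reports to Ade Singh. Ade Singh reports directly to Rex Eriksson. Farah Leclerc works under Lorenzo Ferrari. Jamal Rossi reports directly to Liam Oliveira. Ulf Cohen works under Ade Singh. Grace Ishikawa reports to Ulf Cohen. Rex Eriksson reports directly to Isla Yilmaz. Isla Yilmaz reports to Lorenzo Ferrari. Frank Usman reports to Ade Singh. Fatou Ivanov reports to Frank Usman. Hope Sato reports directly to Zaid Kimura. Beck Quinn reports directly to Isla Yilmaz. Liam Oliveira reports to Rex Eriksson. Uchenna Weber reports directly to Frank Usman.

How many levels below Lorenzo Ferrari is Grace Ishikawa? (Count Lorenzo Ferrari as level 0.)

Chain from Grace Ishikawa up to Lorenzo Ferrari: Grace Ishikawa → Ulf Cohen → Ade Singh → Rex Eriksson → Isla Yilmaz → Lorenzo Ferrari. That is 5 steps up, so Grace Ishikawa is 5 levels below Lorenzo Ferrari.

5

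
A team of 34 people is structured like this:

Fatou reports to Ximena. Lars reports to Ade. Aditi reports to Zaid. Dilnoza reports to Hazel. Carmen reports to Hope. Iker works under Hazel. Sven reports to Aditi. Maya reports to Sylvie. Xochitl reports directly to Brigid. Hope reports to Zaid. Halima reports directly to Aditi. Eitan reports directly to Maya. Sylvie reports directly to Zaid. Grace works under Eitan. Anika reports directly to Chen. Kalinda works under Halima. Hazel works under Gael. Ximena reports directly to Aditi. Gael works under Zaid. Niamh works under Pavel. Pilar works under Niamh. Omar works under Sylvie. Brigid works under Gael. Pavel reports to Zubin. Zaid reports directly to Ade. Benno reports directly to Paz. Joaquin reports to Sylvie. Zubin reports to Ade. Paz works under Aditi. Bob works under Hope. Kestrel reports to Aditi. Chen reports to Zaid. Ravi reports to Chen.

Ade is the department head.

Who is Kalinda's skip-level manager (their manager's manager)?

Aditi

Kalinda reports to Halima, and Halima reports to Aditi. So Kalinda's skip-level manager is Aditi.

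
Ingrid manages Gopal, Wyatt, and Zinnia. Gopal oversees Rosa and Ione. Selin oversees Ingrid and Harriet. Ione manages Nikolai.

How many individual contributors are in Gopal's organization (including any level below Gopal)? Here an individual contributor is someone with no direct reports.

2

The people in Gopal's organization with no one reporting to them are Rosa, Nikolai. That is 2.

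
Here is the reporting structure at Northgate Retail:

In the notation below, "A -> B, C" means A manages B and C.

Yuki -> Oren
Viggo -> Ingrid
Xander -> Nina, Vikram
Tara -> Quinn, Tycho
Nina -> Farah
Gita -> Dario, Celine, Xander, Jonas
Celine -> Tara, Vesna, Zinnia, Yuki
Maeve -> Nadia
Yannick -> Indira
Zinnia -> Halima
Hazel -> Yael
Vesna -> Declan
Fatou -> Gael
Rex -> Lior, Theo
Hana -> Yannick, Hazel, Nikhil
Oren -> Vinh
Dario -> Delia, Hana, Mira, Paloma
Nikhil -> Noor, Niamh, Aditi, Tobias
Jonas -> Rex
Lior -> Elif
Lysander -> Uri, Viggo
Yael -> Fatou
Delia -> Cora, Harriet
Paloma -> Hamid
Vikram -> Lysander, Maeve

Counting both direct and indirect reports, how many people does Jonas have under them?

4

Jonas directly manages Rex. Under Rex: Theo, Lior, Elif (3). That's 4 in total.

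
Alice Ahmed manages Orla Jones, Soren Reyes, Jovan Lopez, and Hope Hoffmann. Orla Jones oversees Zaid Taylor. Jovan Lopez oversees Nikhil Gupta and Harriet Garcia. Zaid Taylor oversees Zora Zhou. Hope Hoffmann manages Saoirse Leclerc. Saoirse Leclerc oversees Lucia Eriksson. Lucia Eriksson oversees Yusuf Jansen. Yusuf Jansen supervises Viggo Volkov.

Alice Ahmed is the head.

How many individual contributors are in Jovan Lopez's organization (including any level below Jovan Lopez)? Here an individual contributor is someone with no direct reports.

2

The people in Jovan Lopez's organization with no one reporting to them are Harriet Garcia, Nikhil Gupta. That is 2.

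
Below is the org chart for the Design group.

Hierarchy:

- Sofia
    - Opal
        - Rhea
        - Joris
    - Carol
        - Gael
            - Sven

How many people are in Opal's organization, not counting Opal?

Opal directly manages Rhea, Joris. Rhea has no reports. Joris has no reports. So Opal's organization is 2 direct reports plus everyone under them: 1 + 1 = 2.

2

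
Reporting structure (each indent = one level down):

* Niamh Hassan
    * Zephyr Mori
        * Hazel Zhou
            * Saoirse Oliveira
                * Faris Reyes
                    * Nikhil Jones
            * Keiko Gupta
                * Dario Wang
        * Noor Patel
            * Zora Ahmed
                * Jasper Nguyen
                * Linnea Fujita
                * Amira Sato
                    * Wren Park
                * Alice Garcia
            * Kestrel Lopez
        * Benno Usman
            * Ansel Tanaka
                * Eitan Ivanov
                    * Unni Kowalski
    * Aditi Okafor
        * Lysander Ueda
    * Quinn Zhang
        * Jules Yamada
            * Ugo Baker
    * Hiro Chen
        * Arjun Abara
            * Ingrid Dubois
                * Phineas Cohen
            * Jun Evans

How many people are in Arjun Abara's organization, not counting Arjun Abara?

Arjun Abara directly manages Ingrid Dubois, Jun Evans. Under Ingrid Dubois: Phineas Cohen (1). Jun Evans has no reports. So Arjun Abara's organization is 2 direct reports plus everyone under them: 2 + 1 = 3.

3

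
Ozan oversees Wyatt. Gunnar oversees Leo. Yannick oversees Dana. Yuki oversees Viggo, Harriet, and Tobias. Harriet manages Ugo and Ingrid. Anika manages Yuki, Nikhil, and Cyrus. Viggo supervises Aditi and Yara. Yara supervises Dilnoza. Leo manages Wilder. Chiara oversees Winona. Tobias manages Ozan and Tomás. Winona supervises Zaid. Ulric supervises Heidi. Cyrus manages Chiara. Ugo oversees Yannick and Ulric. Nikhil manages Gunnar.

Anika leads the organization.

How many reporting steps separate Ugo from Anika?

3

Chain from Ugo up to Anika: Ugo → Harriet → Yuki → Anika. That is 3 steps up, so Ugo is 3 levels below Anika.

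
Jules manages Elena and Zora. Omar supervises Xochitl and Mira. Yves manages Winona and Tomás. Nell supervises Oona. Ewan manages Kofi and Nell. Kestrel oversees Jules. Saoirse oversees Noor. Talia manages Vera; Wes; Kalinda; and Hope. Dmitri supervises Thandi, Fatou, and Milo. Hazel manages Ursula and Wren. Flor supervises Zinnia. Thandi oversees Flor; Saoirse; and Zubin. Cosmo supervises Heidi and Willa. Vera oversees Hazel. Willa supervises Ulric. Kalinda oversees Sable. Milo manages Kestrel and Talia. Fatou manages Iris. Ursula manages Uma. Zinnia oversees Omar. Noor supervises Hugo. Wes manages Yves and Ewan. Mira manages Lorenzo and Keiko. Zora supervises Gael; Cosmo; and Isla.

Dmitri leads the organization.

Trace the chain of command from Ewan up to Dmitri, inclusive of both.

Ewan -> Wes -> Talia -> Milo -> Dmitri

Ewan reports to Wes. Wes reports to Talia. Talia reports to Milo. Milo reports to Dmitri. Dmitri is at the top.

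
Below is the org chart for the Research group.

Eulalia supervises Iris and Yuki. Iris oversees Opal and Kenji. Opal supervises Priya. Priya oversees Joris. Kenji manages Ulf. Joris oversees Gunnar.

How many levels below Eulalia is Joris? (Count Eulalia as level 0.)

4

Chain from Joris up to Eulalia: Joris → Priya → Opal → Iris → Eulalia. That is 4 steps up, so Joris is 4 levels below Eulalia.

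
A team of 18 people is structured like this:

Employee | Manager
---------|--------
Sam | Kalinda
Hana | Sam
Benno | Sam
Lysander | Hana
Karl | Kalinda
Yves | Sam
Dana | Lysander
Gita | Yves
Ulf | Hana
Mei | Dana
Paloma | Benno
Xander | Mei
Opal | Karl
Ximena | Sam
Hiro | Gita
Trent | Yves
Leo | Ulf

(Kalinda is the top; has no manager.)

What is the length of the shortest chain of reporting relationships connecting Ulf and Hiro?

5

Ulf is 2 levels below Sam, and Hiro is 3 levels below Sam (their lowest common manager). The shortest path runs up from Ulf to Sam and back down to Hiro: 2 + 3 = 5 links.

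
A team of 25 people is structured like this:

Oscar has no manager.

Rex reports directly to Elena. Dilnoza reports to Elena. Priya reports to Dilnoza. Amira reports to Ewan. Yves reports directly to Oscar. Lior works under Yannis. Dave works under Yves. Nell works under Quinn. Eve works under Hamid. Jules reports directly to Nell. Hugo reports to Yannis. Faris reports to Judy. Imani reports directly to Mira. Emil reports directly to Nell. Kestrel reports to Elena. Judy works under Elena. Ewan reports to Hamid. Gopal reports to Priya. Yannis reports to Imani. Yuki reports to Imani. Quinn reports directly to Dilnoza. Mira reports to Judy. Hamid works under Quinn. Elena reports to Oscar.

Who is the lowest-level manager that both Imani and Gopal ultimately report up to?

Imani's chain of managers is Mira, Judy, Elena, Oscar. Gopal's chain of managers is Priya, Dilnoza, Elena, Oscar. The first manager that appears in both chains is Elena.

Elena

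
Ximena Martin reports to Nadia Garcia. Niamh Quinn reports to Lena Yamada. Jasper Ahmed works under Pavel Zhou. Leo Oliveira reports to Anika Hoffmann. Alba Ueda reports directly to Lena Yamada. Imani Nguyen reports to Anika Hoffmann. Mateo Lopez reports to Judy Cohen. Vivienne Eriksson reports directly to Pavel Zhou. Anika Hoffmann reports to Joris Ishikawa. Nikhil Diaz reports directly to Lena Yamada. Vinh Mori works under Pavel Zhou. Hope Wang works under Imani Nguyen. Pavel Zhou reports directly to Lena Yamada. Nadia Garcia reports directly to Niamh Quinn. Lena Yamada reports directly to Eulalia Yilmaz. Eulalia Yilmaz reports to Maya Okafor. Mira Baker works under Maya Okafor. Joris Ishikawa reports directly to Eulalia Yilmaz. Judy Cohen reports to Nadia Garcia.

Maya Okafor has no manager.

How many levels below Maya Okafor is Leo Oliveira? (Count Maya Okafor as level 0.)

4

Chain from Leo Oliveira up to Maya Okafor: Leo Oliveira → Anika Hoffmann → Joris Ishikawa → Eulalia Yilmaz → Maya Okafor. That is 4 steps up, so Leo Oliveira is 4 levels below Maya Okafor.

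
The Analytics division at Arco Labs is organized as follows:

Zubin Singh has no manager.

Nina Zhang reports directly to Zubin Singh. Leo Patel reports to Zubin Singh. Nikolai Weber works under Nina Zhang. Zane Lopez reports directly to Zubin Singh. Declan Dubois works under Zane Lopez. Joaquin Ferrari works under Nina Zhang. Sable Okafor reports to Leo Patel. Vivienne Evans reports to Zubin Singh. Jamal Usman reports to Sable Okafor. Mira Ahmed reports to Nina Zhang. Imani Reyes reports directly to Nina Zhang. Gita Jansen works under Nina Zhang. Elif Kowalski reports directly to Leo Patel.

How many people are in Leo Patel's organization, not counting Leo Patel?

3

Leo Patel directly manages Sable Okafor, Elif Kowalski. Under Sable Okafor: Jamal Usman (1). Elif Kowalski has no reports. So Leo Patel's organization is 2 direct reports plus everyone under them: 2 + 1 = 3.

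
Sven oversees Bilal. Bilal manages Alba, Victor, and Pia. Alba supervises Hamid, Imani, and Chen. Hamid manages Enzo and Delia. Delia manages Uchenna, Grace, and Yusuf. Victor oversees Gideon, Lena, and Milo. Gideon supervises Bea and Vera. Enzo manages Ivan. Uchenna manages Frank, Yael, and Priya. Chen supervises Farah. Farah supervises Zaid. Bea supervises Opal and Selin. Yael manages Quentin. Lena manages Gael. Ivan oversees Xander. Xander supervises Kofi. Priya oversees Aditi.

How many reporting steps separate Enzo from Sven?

Chain from Enzo up to Sven: Enzo → Hamid → Alba → Bilal → Sven. That is 4 steps up, so Enzo is 4 levels below Sven.

4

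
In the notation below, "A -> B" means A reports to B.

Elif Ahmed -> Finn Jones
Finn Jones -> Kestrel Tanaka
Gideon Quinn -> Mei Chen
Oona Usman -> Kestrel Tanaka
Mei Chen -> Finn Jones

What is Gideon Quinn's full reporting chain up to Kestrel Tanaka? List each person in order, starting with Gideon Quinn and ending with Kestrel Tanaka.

Gideon Quinn -> Mei Chen -> Finn Jones -> Kestrel Tanaka

Gideon Quinn reports to Mei Chen. Mei Chen reports to Finn Jones. Finn Jones reports to Kestrel Tanaka. Kestrel Tanaka is at the top.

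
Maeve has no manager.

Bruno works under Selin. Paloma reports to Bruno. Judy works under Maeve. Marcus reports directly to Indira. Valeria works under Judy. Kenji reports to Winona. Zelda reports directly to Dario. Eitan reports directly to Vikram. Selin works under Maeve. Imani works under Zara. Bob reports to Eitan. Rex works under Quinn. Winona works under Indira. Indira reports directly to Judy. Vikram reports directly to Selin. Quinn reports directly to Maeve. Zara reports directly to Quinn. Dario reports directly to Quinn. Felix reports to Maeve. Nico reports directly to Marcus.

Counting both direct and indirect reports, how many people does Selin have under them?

Selin directly manages Bruno, Vikram. Under Bruno: Paloma (1). Under Vikram: Eitan, Bob (2). So Selin's organization is 2 direct reports plus everyone under them: 2 + 3 = 5.

5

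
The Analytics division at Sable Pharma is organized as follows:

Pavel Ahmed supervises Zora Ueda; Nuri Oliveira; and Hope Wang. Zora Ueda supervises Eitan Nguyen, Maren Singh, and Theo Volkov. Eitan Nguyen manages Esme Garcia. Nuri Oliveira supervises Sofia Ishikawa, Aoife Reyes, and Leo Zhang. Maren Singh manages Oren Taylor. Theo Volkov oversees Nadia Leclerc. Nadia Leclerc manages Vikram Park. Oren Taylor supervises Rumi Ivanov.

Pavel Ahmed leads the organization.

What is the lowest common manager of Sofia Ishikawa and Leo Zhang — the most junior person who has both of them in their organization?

Sofia Ishikawa's chain of managers is Nuri Oliveira, Pavel Ahmed. Leo Zhang's chain of managers is Nuri Oliveira, Pavel Ahmed. The first manager that appears in both chains is Nuri Oliveira.

Nuri Oliveira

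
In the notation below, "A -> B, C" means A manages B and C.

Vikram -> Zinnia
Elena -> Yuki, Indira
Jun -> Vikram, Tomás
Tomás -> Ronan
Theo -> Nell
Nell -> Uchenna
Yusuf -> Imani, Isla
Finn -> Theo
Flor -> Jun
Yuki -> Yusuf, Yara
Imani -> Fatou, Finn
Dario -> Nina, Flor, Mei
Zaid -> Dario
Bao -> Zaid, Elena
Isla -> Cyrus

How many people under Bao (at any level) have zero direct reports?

9

The people in Bao's organization with no one reporting to them are Indira, Yara, Cyrus, Uchenna, Fatou, Mei, Ronan, Zinnia, Nina. That is 9.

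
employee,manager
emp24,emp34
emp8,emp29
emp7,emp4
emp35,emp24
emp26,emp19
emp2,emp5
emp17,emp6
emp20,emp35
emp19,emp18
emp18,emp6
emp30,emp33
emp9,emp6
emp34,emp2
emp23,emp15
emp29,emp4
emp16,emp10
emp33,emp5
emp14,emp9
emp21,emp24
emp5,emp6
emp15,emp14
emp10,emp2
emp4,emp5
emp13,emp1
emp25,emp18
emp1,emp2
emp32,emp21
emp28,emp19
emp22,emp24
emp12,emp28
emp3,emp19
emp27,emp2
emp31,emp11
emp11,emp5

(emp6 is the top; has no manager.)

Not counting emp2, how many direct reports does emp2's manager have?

emp2 reports to emp5. emp5's other direct reports are emp11, emp4, emp33 — 3 peers.

3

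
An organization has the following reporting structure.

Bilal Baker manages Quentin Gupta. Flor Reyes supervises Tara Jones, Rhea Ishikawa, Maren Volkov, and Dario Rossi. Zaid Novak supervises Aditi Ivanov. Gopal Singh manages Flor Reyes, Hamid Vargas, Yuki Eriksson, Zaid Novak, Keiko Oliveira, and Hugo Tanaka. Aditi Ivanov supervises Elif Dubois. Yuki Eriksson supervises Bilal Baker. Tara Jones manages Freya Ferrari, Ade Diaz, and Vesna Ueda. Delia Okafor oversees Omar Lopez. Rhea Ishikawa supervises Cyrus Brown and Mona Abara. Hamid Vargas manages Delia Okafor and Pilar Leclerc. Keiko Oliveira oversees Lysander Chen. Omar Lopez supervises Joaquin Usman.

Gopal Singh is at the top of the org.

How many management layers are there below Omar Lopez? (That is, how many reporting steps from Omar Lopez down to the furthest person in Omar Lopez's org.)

1

The longest chain under Omar Lopez runs Omar Lopez → Joaquin Usman, which is 1 level below Omar Lopez.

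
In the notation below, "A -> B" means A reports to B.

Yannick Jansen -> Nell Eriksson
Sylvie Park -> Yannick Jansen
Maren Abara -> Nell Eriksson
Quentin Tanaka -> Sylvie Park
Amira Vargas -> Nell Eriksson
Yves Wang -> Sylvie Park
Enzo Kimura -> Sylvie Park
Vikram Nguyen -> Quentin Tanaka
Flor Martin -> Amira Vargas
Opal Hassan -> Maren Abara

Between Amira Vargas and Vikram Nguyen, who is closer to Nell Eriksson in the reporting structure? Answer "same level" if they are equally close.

Amira Vargas is 1 level below Nell Eriksson; Vikram Nguyen is 4. Amira Vargas is higher.

Amira Vargas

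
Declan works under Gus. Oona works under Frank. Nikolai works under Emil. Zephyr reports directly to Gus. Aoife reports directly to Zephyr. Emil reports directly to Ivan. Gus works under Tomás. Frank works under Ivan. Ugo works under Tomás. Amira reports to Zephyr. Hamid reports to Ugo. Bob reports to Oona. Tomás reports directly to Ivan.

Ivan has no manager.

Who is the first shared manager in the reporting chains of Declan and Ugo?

Declan's chain of managers is Gus, Tomás, Ivan. Ugo's chain of managers is Tomás, Ivan. The first manager that appears in both chains is Tomás.

Tomás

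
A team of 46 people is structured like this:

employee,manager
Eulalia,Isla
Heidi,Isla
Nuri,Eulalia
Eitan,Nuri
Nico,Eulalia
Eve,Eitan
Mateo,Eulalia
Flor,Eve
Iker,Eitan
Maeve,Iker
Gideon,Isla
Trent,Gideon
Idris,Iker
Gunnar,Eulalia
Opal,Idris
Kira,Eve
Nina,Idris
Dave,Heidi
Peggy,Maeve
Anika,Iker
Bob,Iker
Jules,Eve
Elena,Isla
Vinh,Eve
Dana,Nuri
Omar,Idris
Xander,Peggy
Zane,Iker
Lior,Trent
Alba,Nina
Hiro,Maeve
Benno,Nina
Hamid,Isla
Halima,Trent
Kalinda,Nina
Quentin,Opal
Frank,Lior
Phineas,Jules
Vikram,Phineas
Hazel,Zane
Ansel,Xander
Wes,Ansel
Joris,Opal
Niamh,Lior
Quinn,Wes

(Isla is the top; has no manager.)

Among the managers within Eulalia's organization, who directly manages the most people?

Iker

Direct-report counts within Eulalia's organization: Eulalia has 4; Nuri has 2; Eitan has 2; Iker has 5; Zane has 1; Idris has 3; Nina has 3; Opal has 2; Maeve has 2; Peggy has 1; Xander has 1; Ansel has 1; Wes has 1; Eve has 4; Jules has 1; Phineas has 1. The largest is 5, held by Iker.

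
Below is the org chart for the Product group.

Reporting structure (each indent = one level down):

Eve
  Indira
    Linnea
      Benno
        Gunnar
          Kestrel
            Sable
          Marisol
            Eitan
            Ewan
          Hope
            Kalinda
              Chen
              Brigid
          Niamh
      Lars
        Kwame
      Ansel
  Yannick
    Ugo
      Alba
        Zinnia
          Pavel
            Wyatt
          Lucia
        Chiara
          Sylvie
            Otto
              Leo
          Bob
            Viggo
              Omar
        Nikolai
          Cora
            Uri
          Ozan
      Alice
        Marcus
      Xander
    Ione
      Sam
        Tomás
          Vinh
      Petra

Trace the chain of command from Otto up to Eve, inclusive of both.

Otto -> Sylvie -> Chiara -> Alba -> Ugo -> Yannick -> Eve

Otto reports to Sylvie. Sylvie reports to Chiara. Chiara reports to Alba. Alba reports to Ugo. Ugo reports to Yannick. Yannick reports to Eve. Eve is at the top.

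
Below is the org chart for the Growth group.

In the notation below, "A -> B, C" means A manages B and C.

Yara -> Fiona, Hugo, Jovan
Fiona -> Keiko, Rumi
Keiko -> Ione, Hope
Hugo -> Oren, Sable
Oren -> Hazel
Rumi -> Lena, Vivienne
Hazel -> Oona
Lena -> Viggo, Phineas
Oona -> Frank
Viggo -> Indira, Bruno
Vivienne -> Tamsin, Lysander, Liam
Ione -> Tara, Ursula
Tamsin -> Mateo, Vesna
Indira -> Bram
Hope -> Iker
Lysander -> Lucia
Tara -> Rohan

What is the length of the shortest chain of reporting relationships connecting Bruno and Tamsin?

Bruno is 3 levels below Rumi, and Tamsin is 2 levels below Rumi (their lowest common manager). The shortest path runs up from Bruno to Rumi and back down to Tamsin: 3 + 2 = 5 links.

5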